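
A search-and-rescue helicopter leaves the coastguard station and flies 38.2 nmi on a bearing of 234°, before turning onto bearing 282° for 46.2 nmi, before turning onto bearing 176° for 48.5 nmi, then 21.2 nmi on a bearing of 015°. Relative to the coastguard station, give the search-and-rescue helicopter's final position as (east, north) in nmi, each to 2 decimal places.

Leg 1 (234°, 38.2 nmi): east 38.2 sin 234° = -30.90, north 38.2 cos 234° = -22.45
Leg 2 (282°, 46.2 nmi): east 46.2 sin 282° = -45.19, north 46.2 cos 282° = 9.61
Leg 3 (176°, 48.5 nmi): east 48.5 sin 176° = 3.38, north 48.5 cos 176° = -48.38
Leg 4 (015°, 21.2 nmi): east 21.2 sin 15° = 5.49, north 21.2 cos 15° = 20.48
Summing: -67.22 nmi east, -40.75 nmi north → (-67.22, -40.75).

(-67.22, -40.75)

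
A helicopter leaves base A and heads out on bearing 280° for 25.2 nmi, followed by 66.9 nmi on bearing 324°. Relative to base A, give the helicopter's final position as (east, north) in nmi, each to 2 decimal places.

(-64.14, 58.50)

Leg 1 (280°, 25.2 nmi): east 25.2 sin 280° = -24.82, north 25.2 cos 280° = 4.38
Leg 2 (324°, 66.9 nmi): east 66.9 sin 324° = -39.32, north 66.9 cos 324° = 54.12
Summing: -64.14 nmi east, 58.50 nmi north → (-64.14, 58.50).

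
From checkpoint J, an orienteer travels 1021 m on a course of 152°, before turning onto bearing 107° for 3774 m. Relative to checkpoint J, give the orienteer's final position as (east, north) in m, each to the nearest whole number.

(4088, -2005)

Leg 1 (152°, 1021 m): east 1021 sin 152° = 479.33, north 1021 cos 152° = -901.49
Leg 2 (107°, 3774 m): east 3774 sin 107° = 3609.09, north 3774 cos 107° = -1103.41
Summing: 4088.42 m east, -2004.90 m north → (4088, -2005).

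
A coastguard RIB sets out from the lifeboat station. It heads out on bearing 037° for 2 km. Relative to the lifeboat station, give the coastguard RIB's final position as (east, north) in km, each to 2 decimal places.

(1.20, 1.60)

Leg 1 (037°, 2 km): east 2 sin 37° = 1.20, north 2 cos 37° = 1.60
Summing: 1.20 km east, 1.60 km north → (1.20, 1.60).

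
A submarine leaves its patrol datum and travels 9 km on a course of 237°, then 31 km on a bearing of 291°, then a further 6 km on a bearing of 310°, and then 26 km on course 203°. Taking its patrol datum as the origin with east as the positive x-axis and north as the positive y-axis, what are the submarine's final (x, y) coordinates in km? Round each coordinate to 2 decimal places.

Leg 1 (237°, 9 km): east 9 sin 237° = -7.55, north 9 cos 237° = -4.90
Leg 2 (291°, 31 km): east 31 sin 291° = -28.94, north 31 cos 291° = 11.11
Leg 3 (310°, 6 km): east 6 sin 310° = -4.60, north 6 cos 310° = 3.86
Leg 4 (203°, 26 km): east 26 sin 203° = -10.16, north 26 cos 203° = -23.93
Summing: -51.24 km east, -13.87 km north → (-51.24, -13.87).

(-51.24, -13.87)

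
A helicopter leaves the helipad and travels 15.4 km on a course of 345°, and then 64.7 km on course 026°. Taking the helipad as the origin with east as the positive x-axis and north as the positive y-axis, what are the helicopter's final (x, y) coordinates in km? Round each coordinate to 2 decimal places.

(24.38, 73.03)

Leg 1 (345°, 15.4 km): east 15.4 sin 345° = -3.99, north 15.4 cos 345° = 14.88
Leg 2 (026°, 64.7 km): east 64.7 sin 26° = 28.36, north 64.7 cos 26° = 58.15
Summing: 24.38 km east, 73.03 km north → (24.38, 73.03).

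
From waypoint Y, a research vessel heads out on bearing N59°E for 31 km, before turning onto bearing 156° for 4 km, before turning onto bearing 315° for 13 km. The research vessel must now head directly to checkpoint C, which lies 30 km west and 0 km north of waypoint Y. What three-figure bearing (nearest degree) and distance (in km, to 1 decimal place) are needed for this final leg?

246°, 53.5 km

Leg 1 (N59°E, 31 km): east 31 sin 59° = 26.57, north 31 cos 59° = 15.97
Leg 2 (156°, 4 km): east 4 sin 156° = 1.63, north 4 cos 156° = -3.65
Leg 3 (315°, 13 km): east 13 sin 315° = -9.19, north 13 cos 315° = 9.19
Current position: (19.01, 21.50). Target: (-30, 0). Remaining: Δeast = -49.01, Δnorth = -21.50.
Bearing = atan2(-49.01, -21.50) mod 360° = 246.31°; distance = √((-49.01)² + (-21.50)²) = 53.517 km.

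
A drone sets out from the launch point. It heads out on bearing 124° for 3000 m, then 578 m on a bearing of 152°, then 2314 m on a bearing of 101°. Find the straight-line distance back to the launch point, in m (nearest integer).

5676 m

Leg 1 (124°, 3000 m): east 3000 sin 124° = 2487.11, north 3000 cos 124° = -1677.58
Leg 2 (152°, 578 m): east 578 sin 152° = 271.35, north 578 cos 152° = -510.34
Leg 3 (101°, 2314 m): east 2314 sin 101° = 2271.49, north 2314 cos 101° = -441.53
Net: 5029.95 east, -2629.45 north. Distance = √((5029.95)² + (-2629.45)²) = 5675.778 m.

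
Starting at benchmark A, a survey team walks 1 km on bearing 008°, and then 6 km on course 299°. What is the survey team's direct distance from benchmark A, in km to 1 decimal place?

Leg 1 (008°, 1 km): east 1 sin 8° = 0.14, north 1 cos 8° = 0.99
Leg 2 (299°, 6 km): east 6 sin 299° = -5.25, north 6 cos 299° = 2.91
Net: -5.11 east, 3.90 north. Distance = √((-5.11)² + (3.90)²) = 6.427 km.

6.4 km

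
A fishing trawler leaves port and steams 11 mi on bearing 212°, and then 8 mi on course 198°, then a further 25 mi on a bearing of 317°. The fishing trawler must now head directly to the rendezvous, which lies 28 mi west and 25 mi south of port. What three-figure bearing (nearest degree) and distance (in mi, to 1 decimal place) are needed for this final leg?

Leg 1 (212°, 11 mi): east 11 sin 212° = -5.83, north 11 cos 212° = -9.33
Leg 2 (198°, 8 mi): east 8 sin 198° = -2.47, north 8 cos 198° = -7.61
Leg 3 (317°, 25 mi): east 25 sin 317° = -17.05, north 25 cos 317° = 18.28
Current position: (-25.35, 1.35). Target: (-28, -25). Remaining: Δeast = -2.65, Δnorth = -26.35.
Bearing = atan2(-2.65, -26.35) mod 360° = 185.74°; distance = √((-2.65)² + (-26.35)²) = 26.480 mi.

186°, 26.5 mi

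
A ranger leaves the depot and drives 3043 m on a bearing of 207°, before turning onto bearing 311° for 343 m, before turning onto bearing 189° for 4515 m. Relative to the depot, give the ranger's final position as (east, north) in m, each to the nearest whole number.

Leg 1 (207°, 3043 m): east 3043 sin 207° = -1381.49, north 3043 cos 207° = -2711.33
Leg 2 (311°, 343 m): east 343 sin 311° = -258.87, north 343 cos 311° = 225.03
Leg 3 (189°, 4515 m): east 4515 sin 189° = -706.30, north 4515 cos 189° = -4459.41
Summing: -2346.66 m east, -6945.72 m north → (-2347, -6946).

(-2347, -6946)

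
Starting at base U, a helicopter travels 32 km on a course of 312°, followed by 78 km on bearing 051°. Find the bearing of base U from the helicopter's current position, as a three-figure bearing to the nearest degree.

Leg 1 (312°, 32 km): east 32 sin 312° = -23.78, north 32 cos 312° = 21.41
Leg 2 (051°, 78 km): east 78 sin 51° = 60.62, north 78 cos 51° = 49.09
Net displacement: 36.84 east, 70.50 north. Direction back to start is (-36.84, -70.50): bearing = atan2(-36.84, -70.50) mod 360° = 207.59° ≈ 208°.

208°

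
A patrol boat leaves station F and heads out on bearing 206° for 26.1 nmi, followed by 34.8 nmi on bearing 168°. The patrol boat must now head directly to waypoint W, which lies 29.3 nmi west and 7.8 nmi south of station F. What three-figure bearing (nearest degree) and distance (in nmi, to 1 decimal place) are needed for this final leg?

333°, 55.7 nmi

Leg 1 (206°, 26.1 nmi): east 26.1 sin 206° = -11.44, north 26.1 cos 206° = -23.46
Leg 2 (168°, 34.8 nmi): east 34.8 sin 168° = 7.24, north 34.8 cos 168° = -34.04
Current position: (-4.21, -57.50). Target: (-29.3, -7.8). Remaining: Δeast = -25.09, Δnorth = 49.70.
Bearing = atan2(-25.09, 49.70) mod 360° = 333.21°; distance = √((-25.09)² + (49.70)²) = 55.674 nmi.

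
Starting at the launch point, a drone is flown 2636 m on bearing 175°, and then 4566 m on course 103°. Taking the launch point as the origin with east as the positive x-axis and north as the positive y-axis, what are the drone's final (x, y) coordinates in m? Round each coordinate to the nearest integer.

(4679, -3653)

Leg 1 (175°, 2636 m): east 2636 sin 175° = 229.74, north 2636 cos 175° = -2625.97
Leg 2 (103°, 4566 m): east 4566 sin 103° = 4448.97, north 4566 cos 103° = -1027.13
Summing: 4678.72 m east, -3653.10 m north → (4679, -3653).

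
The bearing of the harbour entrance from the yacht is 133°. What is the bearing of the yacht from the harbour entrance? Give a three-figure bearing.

313°

Back-bearing = 133° + 180° = 313°.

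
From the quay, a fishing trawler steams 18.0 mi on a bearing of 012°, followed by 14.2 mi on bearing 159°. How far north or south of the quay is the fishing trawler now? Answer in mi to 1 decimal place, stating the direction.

Leg 1 (012°, 18.0 mi): east 18.0 sin 12° = 3.74, north 18.0 cos 12° = 17.61
Leg 2 (159°, 14.2 mi): east 14.2 sin 159° = 5.09, north 14.2 cos 159° = -13.26
Net north component: 4.35 mi.

4.3 mi north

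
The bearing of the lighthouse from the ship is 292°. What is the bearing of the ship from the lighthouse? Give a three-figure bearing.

Back-bearing = 292° − 180° = 112°.

112°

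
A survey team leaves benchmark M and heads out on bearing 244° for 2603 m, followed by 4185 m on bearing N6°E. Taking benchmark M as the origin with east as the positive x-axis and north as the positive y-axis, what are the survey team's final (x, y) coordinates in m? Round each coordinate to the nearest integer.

(-1902, 3021)

Leg 1 (244°, 2603 m): east 2603 sin 244° = -2339.56, north 2603 cos 244° = -1141.08
Leg 2 (N6°E, 4185 m): east 4185 sin 6° = 437.45, north 4185 cos 6° = 4162.07
Summing: -1902.11 m east, 3020.99 m north → (-1902, 3021).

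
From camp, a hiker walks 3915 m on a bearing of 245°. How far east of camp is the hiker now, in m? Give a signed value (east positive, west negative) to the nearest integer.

-3548 m

Leg 1 (245°, 3915 m): east 3915 sin 245° = -3548.19, north 3915 cos 245° = -1654.55
Net east component: -3548.19 m.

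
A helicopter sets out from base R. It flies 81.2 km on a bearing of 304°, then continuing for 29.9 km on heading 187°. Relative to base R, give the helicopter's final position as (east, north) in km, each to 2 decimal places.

Leg 1 (304°, 81.2 km): east 81.2 sin 304° = -67.32, north 81.2 cos 304° = 45.41
Leg 2 (187°, 29.9 km): east 29.9 sin 187° = -3.64, north 29.9 cos 187° = -29.68
Summing: -70.96 km east, 15.73 km north → (-70.96, 15.73).

(-70.96, 15.73)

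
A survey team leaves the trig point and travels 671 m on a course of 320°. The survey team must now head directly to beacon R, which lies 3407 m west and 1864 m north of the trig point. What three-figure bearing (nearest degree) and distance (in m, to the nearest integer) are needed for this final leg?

Leg 1 (320°, 671 m): east 671 sin 320° = -431.31, north 671 cos 320° = 514.02
Current position: (-431.31, 514.02). Target: (-3407, 1864). Remaining: Δeast = -2975.69, Δnorth = 1349.98.
Bearing = atan2(-2975.69, 1349.98) mod 360° = 294.40°; distance = √((-2975.69)² + (1349.98)²) = 3267.596 m.

294°, 3268 m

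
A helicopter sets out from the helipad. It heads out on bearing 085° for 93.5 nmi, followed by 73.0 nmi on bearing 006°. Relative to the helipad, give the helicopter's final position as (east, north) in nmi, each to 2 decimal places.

Leg 1 (085°, 93.5 nmi): east 93.5 sin 85° = 93.14, north 93.5 cos 85° = 8.15
Leg 2 (006°, 73.0 nmi): east 73.0 sin 6° = 7.63, north 73.0 cos 6° = 72.60
Summing: 100.77 nmi east, 80.75 nmi north → (100.77, 80.75).

(100.77, 80.75)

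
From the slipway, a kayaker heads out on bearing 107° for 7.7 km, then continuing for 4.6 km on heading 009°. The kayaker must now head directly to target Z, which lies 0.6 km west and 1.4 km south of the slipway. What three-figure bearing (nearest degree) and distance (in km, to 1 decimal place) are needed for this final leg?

Leg 1 (107°, 7.7 km): east 7.7 sin 107° = 7.36, north 7.7 cos 107° = -2.25
Leg 2 (009°, 4.6 km): east 4.6 sin 9° = 0.72, north 4.6 cos 9° = 4.54
Current position: (8.08, 2.29). Target: (-0.6, -1.4). Remaining: Δeast = -8.68, Δnorth = -3.69.
Bearing = atan2(-8.68, -3.69) mod 360° = 246.96°; distance = √((-8.68)² + (-3.69)²) = 9.435 km.

247°, 9.4 km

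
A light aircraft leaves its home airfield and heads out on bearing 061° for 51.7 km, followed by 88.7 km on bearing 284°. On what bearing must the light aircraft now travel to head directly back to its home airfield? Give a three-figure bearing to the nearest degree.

Leg 1 (061°, 51.7 km): east 51.7 sin 61° = 45.22, north 51.7 cos 61° = 25.06
Leg 2 (284°, 88.7 km): east 88.7 sin 284° = -86.07, north 88.7 cos 284° = 21.46
Net displacement: -40.85 east, 46.52 north. Direction back to start is (40.85, -46.52): bearing = atan2(40.85, -46.52) mod 360° = 138.72° ≈ 139°.

139°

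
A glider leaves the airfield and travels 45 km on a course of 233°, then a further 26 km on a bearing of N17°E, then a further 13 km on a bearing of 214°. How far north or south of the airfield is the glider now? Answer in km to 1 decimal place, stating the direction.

13.0 km south

Leg 1 (233°, 45 km): east 45 sin 233° = -35.94, north 45 cos 233° = -27.08
Leg 2 (N17°E, 26 km): east 26 sin 17° = 7.60, north 26 cos 17° = 24.86
Leg 3 (214°, 13 km): east 13 sin 214° = -7.27, north 13 cos 214° = -10.78
Net north component: -13.00 km.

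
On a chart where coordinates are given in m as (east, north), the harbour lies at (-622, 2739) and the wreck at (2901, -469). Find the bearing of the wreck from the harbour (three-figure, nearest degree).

Δeast = 2901 − -622 = 3523.00; Δnorth = -469 − 2739 = -3208.00.
Bearing = atan2(Δeast, Δnorth) mod 360° = 132.32° ≈ 132°.

132°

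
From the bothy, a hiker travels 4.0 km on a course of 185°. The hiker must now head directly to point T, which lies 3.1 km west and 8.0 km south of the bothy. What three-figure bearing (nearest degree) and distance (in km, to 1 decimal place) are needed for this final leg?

214°, 4.9 km

Leg 1 (185°, 4.0 km): east 4.0 sin 185° = -0.35, north 4.0 cos 185° = -3.98
Current position: (-0.35, -3.98). Target: (-3.1, -8.0). Remaining: Δeast = -2.75, Δnorth = -4.02.
Bearing = atan2(-2.75, -4.02) mod 360° = 214.42°; distance = √((-2.75)² + (-4.02)²) = 4.867 km.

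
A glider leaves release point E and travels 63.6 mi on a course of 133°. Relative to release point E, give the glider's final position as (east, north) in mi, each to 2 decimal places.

Leg 1 (133°, 63.6 mi): east 63.6 sin 133° = 46.51, north 63.6 cos 133° = -43.38
Summing: 46.51 mi east, -43.38 mi north → (46.51, -43.38).

(46.51, -43.38)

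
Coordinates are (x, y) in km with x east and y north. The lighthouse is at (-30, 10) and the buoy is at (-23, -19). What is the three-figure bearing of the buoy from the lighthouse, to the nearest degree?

166°

Δeast = -23 − -30 = 7.00; Δnorth = -19 − 10 = -29.00.
Bearing = atan2(Δeast, Δnorth) mod 360° = 166.43° ≈ 166°.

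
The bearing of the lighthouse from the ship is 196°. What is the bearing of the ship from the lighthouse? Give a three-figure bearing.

Back-bearing = 196° − 180° = 016°.

016°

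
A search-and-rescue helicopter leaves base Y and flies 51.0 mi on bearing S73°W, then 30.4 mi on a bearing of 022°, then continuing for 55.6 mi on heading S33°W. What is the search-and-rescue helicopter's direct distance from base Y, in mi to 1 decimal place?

75.4 mi

Leg 1 (S73°W, 51.0 mi): east 51.0 sin 253° = -48.77, north 51.0 cos 253° = -14.91
Leg 2 (022°, 30.4 mi): east 30.4 sin 22° = 11.39, north 30.4 cos 22° = 28.19
Leg 3 (S33°W, 55.6 mi): east 55.6 sin 213° = -30.28, north 55.6 cos 213° = -46.63
Net: -67.67 east, -33.35 north. Distance = √((-67.67)² + (-33.35)²) = 75.440 mi.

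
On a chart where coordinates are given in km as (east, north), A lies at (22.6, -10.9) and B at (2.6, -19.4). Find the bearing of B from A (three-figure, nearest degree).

Δeast = 2.6 − 22.6 = -20.00; Δnorth = -19.4 − -10.9 = -8.50.
Bearing = atan2(Δeast, Δnorth) mod 360° = 246.97° ≈ 247°.

247°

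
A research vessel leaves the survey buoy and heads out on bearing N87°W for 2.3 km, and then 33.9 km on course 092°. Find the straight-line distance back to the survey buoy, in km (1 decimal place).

31.6 km

Leg 1 (N87°W, 2.3 km): east 2.3 sin 273° = -2.30, north 2.3 cos 273° = 0.12
Leg 2 (092°, 33.9 km): east 33.9 sin 92° = 33.88, north 33.9 cos 92° = -1.18
Net: 31.58 east, -1.06 north. Distance = √((31.58)² + (-1.06)²) = 31.600 km.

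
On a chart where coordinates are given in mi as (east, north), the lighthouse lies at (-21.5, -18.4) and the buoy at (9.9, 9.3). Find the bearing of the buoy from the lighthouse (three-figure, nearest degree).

Δeast = 9.9 − -21.5 = 31.40; Δnorth = 9.3 − -18.4 = 27.70.
Bearing = atan2(Δeast, Δnorth) mod 360° = 48.58° ≈ 049°.

049°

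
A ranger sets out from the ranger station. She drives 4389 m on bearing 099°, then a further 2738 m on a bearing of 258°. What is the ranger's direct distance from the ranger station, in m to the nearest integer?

Leg 1 (099°, 4389 m): east 4389 sin 99° = 4334.96, north 4389 cos 99° = -686.59
Leg 2 (258°, 2738 m): east 2738 sin 258° = -2678.17, north 2738 cos 258° = -569.26
Net: 1656.80 east, -1255.85 north. Distance = √((1656.80)² + (-1255.85)²) = 2078.976 m.

2079 m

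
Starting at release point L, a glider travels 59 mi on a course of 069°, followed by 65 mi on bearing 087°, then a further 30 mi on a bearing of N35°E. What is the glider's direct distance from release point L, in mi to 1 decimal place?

145.7 mi

Leg 1 (069°, 59 mi): east 59 sin 69° = 55.08, north 59 cos 69° = 21.14
Leg 2 (087°, 65 mi): east 65 sin 87° = 64.91, north 65 cos 87° = 3.40
Leg 3 (N35°E, 30 mi): east 30 sin 35° = 17.21, north 30 cos 35° = 24.57
Net: 137.20 east, 49.12 north. Distance = √((137.20)² + (49.12)²) = 145.727 mi.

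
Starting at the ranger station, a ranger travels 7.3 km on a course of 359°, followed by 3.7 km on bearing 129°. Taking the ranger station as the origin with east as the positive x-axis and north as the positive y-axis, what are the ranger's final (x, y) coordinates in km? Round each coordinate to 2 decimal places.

Leg 1 (359°, 7.3 km): east 7.3 sin 359° = -0.13, north 7.3 cos 359° = 7.30
Leg 2 (129°, 3.7 km): east 3.7 sin 129° = 2.88, north 3.7 cos 129° = -2.33
Summing: 2.75 km east, 4.97 km north → (2.75, 4.97).

(2.75, 4.97)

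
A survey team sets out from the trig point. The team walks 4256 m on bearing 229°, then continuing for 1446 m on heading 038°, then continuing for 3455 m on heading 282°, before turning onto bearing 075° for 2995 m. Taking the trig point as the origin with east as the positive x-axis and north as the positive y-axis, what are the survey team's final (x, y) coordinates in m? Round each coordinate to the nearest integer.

(-2808, -159)

Leg 1 (229°, 4256 m): east 4256 sin 229° = -3212.04, north 4256 cos 229° = -2792.19
Leg 2 (038°, 1446 m): east 1446 sin 38° = 890.25, north 1446 cos 38° = 1139.46
Leg 3 (282°, 3455 m): east 3455 sin 282° = -3379.50, north 3455 cos 282° = 718.33
Leg 4 (075°, 2995 m): east 2995 sin 75° = 2892.95, north 2995 cos 75° = 775.16
Summing: -2808.35 m east, -159.23 m north → (-2808, -159).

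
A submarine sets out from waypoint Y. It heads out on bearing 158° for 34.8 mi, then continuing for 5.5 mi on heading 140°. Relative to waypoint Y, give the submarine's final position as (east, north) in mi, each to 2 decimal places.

(16.57, -36.48)

Leg 1 (158°, 34.8 mi): east 34.8 sin 158° = 13.04, north 34.8 cos 158° = -32.27
Leg 2 (140°, 5.5 mi): east 5.5 sin 140° = 3.54, north 5.5 cos 140° = -4.21
Summing: 16.57 mi east, -36.48 mi north → (16.57, -36.48).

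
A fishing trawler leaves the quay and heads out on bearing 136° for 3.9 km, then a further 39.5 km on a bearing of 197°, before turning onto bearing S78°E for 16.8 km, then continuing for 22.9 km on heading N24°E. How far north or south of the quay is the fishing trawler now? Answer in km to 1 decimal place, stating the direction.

23.2 km south

Leg 1 (136°, 3.9 km): east 3.9 sin 136° = 2.71, north 3.9 cos 136° = -2.81
Leg 2 (197°, 39.5 km): east 39.5 sin 197° = -11.55, north 39.5 cos 197° = -37.77
Leg 3 (S78°E, 16.8 km): east 16.8 sin 102° = 16.43, north 16.8 cos 102° = -3.49
Leg 4 (N24°E, 22.9 km): east 22.9 sin 24° = 9.31, north 22.9 cos 24° = 20.92
Net north component: -23.15 km.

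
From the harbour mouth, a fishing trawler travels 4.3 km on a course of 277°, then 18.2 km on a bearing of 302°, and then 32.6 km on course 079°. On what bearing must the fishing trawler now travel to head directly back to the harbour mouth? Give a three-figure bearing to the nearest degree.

Leg 1 (277°, 4.3 km): east 4.3 sin 277° = -4.27, north 4.3 cos 277° = 0.52
Leg 2 (302°, 18.2 km): east 18.2 sin 302° = -15.43, north 18.2 cos 302° = 9.64
Leg 3 (079°, 32.6 km): east 32.6 sin 79° = 32.00, north 32.6 cos 79° = 6.22
Net displacement: 12.30 east, 16.39 north. Direction back to start is (-12.30, -16.39): bearing = atan2(-12.30, -16.39) mod 360° = 216.89° ≈ 217°.

217°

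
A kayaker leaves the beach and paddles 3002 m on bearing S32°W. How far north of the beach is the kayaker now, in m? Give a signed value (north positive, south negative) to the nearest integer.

Leg 1 (S32°W, 3002 m): east 3002 sin 212° = -1590.82, north 3002 cos 212° = -2545.84
Net north component: -2545.84 m.

-2546 m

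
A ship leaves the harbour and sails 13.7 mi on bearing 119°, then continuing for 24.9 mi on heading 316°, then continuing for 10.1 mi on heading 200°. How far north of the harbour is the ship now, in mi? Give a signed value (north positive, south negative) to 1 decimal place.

1.8 mi

Leg 1 (119°, 13.7 mi): east 13.7 sin 119° = 11.98, north 13.7 cos 119° = -6.64
Leg 2 (316°, 24.9 mi): east 24.9 sin 316° = -17.30, north 24.9 cos 316° = 17.91
Leg 3 (200°, 10.1 mi): east 10.1 sin 200° = -3.45, north 10.1 cos 200° = -9.49
Net north component: 1.78 mi.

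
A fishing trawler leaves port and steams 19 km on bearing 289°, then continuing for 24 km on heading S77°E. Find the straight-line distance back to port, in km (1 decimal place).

5.5 km

Leg 1 (289°, 19 km): east 19 sin 289° = -17.96, north 19 cos 289° = 6.19
Leg 2 (S77°E, 24 km): east 24 sin 103° = 23.38, north 24 cos 103° = -5.40
Net: 5.42 east, 0.79 north. Distance = √((5.42)² + (0.79)²) = 5.477 km.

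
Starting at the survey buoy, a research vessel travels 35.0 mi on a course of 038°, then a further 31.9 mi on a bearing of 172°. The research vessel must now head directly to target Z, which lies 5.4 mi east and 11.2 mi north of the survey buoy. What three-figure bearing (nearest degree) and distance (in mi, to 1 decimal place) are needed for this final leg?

306°, 25.6 mi

Leg 1 (038°, 35.0 mi): east 35.0 sin 38° = 21.55, north 35.0 cos 38° = 27.58
Leg 2 (172°, 31.9 mi): east 31.9 sin 172° = 4.44, north 31.9 cos 172° = -31.59
Current position: (25.99, -4.01). Target: (5.4, 11.2). Remaining: Δeast = -20.59, Δnorth = 15.21.
Bearing = atan2(-20.59, 15.21) mod 360° = 306.46°; distance = √((-20.59)² + (15.21)²) = 25.596 mi.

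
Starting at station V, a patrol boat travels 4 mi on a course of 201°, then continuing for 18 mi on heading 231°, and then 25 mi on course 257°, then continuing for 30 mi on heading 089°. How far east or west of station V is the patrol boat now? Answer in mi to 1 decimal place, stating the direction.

Leg 1 (201°, 4 mi): east 4 sin 201° = -1.43, north 4 cos 201° = -3.73
Leg 2 (231°, 18 mi): east 18 sin 231° = -13.99, north 18 cos 231° = -11.33
Leg 3 (257°, 25 mi): east 25 sin 257° = -24.36, north 25 cos 257° = -5.62
Leg 4 (089°, 30 mi): east 30 sin 89° = 30.00, north 30 cos 89° = 0.52
Net east component: -9.79 mi.

9.8 mi west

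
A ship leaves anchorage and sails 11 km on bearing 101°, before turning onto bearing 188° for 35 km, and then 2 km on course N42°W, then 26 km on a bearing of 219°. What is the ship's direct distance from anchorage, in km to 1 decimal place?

56.7 km

Leg 1 (101°, 11 km): east 11 sin 101° = 10.80, north 11 cos 101° = -2.10
Leg 2 (188°, 35 km): east 35 sin 188° = -4.87, north 35 cos 188° = -34.66
Leg 3 (N42°W, 2 km): east 2 sin 318° = -1.34, north 2 cos 318° = 1.49
Leg 4 (219°, 26 km): east 26 sin 219° = -16.36, north 26 cos 219° = -20.21
Net: -11.77 east, -55.48 north. Distance = √((-11.77)² + (-55.48)²) = 56.713 km.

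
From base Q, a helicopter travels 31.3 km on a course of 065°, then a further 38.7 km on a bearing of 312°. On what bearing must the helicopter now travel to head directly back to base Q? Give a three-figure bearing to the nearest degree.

179°

Leg 1 (065°, 31.3 km): east 31.3 sin 65° = 28.37, north 31.3 cos 65° = 13.23
Leg 2 (312°, 38.7 km): east 38.7 sin 312° = -28.76, north 38.7 cos 312° = 25.90
Net displacement: -0.39 east, 39.12 north. Direction back to start is (0.39, -39.12): bearing = atan2(0.39, -39.12) mod 360° = 179.43° ≈ 179°.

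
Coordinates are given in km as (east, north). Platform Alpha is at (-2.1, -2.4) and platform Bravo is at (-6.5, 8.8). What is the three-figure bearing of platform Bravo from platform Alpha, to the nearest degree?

339°

Δeast = -6.5 − -2.1 = -4.40; Δnorth = 8.8 − -2.4 = 11.20.
Bearing = atan2(Δeast, Δnorth) mod 360° = 338.55° ≈ 339°.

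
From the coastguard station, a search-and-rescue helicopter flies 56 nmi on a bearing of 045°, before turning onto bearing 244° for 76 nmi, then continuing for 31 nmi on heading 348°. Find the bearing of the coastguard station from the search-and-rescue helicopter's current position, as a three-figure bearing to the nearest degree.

136°

Leg 1 (045°, 56 nmi): east 56 sin 45° = 39.60, north 56 cos 45° = 39.60
Leg 2 (244°, 76 nmi): east 76 sin 244° = -68.31, north 76 cos 244° = -33.32
Leg 3 (348°, 31 nmi): east 31 sin 348° = -6.45, north 31 cos 348° = 30.32
Net displacement: -35.16 east, 36.60 north. Direction back to start is (35.16, -36.60): bearing = atan2(35.16, -36.60) mod 360° = 136.16° ≈ 136°.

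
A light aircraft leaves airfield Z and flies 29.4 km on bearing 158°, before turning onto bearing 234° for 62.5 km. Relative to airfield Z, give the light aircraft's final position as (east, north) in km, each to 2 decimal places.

Leg 1 (158°, 29.4 km): east 29.4 sin 158° = 11.01, north 29.4 cos 158° = -27.26
Leg 2 (234°, 62.5 km): east 62.5 sin 234° = -50.56, north 62.5 cos 234° = -36.74
Summing: -39.55 km east, -64.00 km north → (-39.55, -64.00).

(-39.55, -64.00)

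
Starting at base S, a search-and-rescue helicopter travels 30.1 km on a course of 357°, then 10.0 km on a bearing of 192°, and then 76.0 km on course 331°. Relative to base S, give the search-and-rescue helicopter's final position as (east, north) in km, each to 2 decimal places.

(-40.50, 86.75)

Leg 1 (357°, 30.1 km): east 30.1 sin 357° = -1.58, north 30.1 cos 357° = 30.06
Leg 2 (192°, 10.0 km): east 10.0 sin 192° = -2.08, north 10.0 cos 192° = -9.78
Leg 3 (331°, 76.0 km): east 76.0 sin 331° = -36.85, north 76.0 cos 331° = 66.47
Summing: -40.50 km east, 86.75 km north → (-40.50, 86.75).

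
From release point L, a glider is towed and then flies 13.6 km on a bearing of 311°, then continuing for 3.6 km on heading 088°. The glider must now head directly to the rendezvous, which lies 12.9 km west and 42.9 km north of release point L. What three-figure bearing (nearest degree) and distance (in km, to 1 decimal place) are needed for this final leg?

Leg 1 (311°, 13.6 km): east 13.6 sin 311° = -10.26, north 13.6 cos 311° = 8.92
Leg 2 (088°, 3.6 km): east 3.6 sin 88° = 3.60, north 3.6 cos 88° = 0.13
Current position: (-6.67, 9.05). Target: (-12.9, 42.9). Remaining: Δeast = -6.23, Δnorth = 33.85.
Bearing = atan2(-6.23, 33.85) mod 360° = 349.57°; distance = √((-6.23)² + (33.85)²) = 34.421 km.

350°, 34.4 km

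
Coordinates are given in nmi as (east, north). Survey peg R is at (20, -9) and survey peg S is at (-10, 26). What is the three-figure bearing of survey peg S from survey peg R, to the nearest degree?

319°

Δeast = -10 − 20 = -30.00; Δnorth = 26 − -9 = 35.00.
Bearing = atan2(Δeast, Δnorth) mod 360° = 319.40° ≈ 319°.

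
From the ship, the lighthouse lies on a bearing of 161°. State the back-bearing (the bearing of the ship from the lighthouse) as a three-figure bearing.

Back-bearing = 161° + 180° = 341°.

341°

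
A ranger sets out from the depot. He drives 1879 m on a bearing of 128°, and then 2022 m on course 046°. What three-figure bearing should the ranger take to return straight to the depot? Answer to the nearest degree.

265°

Leg 1 (128°, 1879 m): east 1879 sin 128° = 1480.67, north 1879 cos 128° = -1156.83
Leg 2 (046°, 2022 m): east 2022 sin 46° = 1454.51, north 2022 cos 46° = 1404.60
Net displacement: 2935.18 east, 247.77 north. Direction back to start is (-2935.18, -247.77): bearing = atan2(-2935.18, -247.77) mod 360° = 265.17° ≈ 265°.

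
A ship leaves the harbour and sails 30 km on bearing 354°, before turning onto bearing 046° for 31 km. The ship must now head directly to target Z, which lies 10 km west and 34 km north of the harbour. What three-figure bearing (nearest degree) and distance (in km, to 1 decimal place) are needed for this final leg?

Leg 1 (354°, 30 km): east 30 sin 354° = -3.14, north 30 cos 354° = 29.84
Leg 2 (046°, 31 km): east 31 sin 46° = 22.30, north 31 cos 46° = 21.53
Current position: (19.16, 51.37). Target: (-10, 34). Remaining: Δeast = -29.16, Δnorth = -17.37.
Bearing = atan2(-29.16, -17.37) mod 360° = 239.22°; distance = √((-29.16)² + (-17.37)²) = 33.945 km.

239°, 33.9 km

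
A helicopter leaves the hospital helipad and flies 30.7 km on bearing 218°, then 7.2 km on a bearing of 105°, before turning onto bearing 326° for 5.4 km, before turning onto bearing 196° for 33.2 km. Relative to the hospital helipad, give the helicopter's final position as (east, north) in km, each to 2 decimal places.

Leg 1 (218°, 30.7 km): east 30.7 sin 218° = -18.90, north 30.7 cos 218° = -24.19
Leg 2 (105°, 7.2 km): east 7.2 sin 105° = 6.95, north 7.2 cos 105° = -1.86
Leg 3 (326°, 5.4 km): east 5.4 sin 326° = -3.02, north 5.4 cos 326° = 4.48
Leg 4 (196°, 33.2 km): east 33.2 sin 196° = -9.15, north 33.2 cos 196° = -31.91
Summing: -24.12 km east, -53.49 km north → (-24.12, -53.49).

(-24.12, -53.49)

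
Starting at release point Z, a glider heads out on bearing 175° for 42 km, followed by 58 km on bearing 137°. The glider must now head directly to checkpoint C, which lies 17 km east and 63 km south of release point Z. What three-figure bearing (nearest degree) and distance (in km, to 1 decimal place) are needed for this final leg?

Leg 1 (175°, 42 km): east 42 sin 175° = 3.66, north 42 cos 175° = -41.84
Leg 2 (137°, 58 km): east 58 sin 137° = 39.56, north 58 cos 137° = -42.42
Current position: (43.22, -84.26). Target: (17, -63). Remaining: Δeast = -26.22, Δnorth = 21.26.
Bearing = atan2(-26.22, 21.26) mod 360° = 309.04°; distance = √((-26.22)² + (21.26)²) = 33.753 km.

309°, 33.8 km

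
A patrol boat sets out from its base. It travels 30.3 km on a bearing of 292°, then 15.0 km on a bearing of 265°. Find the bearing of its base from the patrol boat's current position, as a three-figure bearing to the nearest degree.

103°

Leg 1 (292°, 30.3 km): east 30.3 sin 292° = -28.09, north 30.3 cos 292° = 11.35
Leg 2 (265°, 15.0 km): east 15.0 sin 265° = -14.94, north 15.0 cos 265° = -1.31
Net displacement: -43.04 east, 10.04 north. Direction back to start is (43.04, -10.04): bearing = atan2(43.04, -10.04) mod 360° = 103.14° ≈ 103°.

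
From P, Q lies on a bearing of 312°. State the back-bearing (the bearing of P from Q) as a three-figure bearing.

132°

Back-bearing = 312° − 180° = 132°.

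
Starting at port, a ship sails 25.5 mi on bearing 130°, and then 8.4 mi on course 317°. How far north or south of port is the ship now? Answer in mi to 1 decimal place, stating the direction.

Leg 1 (130°, 25.5 mi): east 25.5 sin 130° = 19.53, north 25.5 cos 130° = -16.39
Leg 2 (317°, 8.4 mi): east 8.4 sin 317° = -5.73, north 8.4 cos 317° = 6.14
Net north component: -10.25 mi.

10.2 mi south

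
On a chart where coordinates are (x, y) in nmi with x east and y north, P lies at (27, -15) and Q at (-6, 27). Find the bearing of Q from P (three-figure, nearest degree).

Δeast = -6 − 27 = -33.00; Δnorth = 27 − -15 = 42.00.
Bearing = atan2(Δeast, Δnorth) mod 360° = 321.84° ≈ 322°.

322°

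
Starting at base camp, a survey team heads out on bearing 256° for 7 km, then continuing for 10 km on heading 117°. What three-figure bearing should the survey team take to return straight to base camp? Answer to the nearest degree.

Leg 1 (256°, 7 km): east 7 sin 256° = -6.79, north 7 cos 256° = -1.69
Leg 2 (117°, 10 km): east 10 sin 117° = 8.91, north 10 cos 117° = -4.54
Net displacement: 2.12 east, -6.23 north. Direction back to start is (-2.12, 6.23): bearing = atan2(-2.12, 6.23) mod 360° = 341.23° ≈ 341°.

341°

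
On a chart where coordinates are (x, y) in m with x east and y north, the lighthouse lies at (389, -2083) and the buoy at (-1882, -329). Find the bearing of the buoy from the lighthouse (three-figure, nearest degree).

308°

Δeast = -1882 − 389 = -2271.00; Δnorth = -329 − -2083 = 1754.00.
Bearing = atan2(Δeast, Δnorth) mod 360° = 307.68° ≈ 308°.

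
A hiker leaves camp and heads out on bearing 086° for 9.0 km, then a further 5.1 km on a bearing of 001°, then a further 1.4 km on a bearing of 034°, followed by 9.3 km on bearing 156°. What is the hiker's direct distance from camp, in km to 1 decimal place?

13.7 km

Leg 1 (086°, 9.0 km): east 9.0 sin 86° = 8.98, north 9.0 cos 86° = 0.63
Leg 2 (001°, 5.1 km): east 5.1 sin 1° = 0.09, north 5.1 cos 1° = 5.10
Leg 3 (034°, 1.4 km): east 1.4 sin 34° = 0.78, north 1.4 cos 34° = 1.16
Leg 4 (156°, 9.3 km): east 9.3 sin 156° = 3.78, north 9.3 cos 156° = -8.50
Net: 13.63 east, -1.61 north. Distance = √((13.63)² + (-1.61)²) = 13.727 km.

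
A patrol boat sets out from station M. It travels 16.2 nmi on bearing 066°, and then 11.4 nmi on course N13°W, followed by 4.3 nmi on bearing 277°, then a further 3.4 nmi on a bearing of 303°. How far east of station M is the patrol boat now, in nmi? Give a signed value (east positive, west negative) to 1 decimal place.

5.1 nmi

Leg 1 (066°, 16.2 nmi): east 16.2 sin 66° = 14.80, north 16.2 cos 66° = 6.59
Leg 2 (N13°W, 11.4 nmi): east 11.4 sin 347° = -2.56, north 11.4 cos 347° = 11.11
Leg 3 (277°, 4.3 nmi): east 4.3 sin 277° = -4.27, north 4.3 cos 277° = 0.52
Leg 4 (303°, 3.4 nmi): east 3.4 sin 303° = -2.85, north 3.4 cos 303° = 1.85
Net east component: 5.12 nmi.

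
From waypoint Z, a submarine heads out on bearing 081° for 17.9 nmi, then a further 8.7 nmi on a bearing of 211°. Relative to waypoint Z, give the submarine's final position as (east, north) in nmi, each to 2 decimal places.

Leg 1 (081°, 17.9 nmi): east 17.9 sin 81° = 17.68, north 17.9 cos 81° = 2.80
Leg 2 (211°, 8.7 nmi): east 8.7 sin 211° = -4.48, north 8.7 cos 211° = -7.46
Summing: 13.20 nmi east, -4.66 nmi north → (13.20, -4.66).

(13.20, -4.66)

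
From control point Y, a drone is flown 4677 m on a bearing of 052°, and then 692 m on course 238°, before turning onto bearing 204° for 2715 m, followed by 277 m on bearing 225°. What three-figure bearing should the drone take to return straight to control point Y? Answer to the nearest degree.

275°

Leg 1 (052°, 4677 m): east 4677 sin 52° = 3685.53, north 4677 cos 52° = 2879.45
Leg 2 (238°, 692 m): east 692 sin 238° = -586.85, north 692 cos 238° = -366.70
Leg 3 (204°, 2715 m): east 2715 sin 204° = -1104.29, north 2715 cos 204° = -2480.28
Leg 4 (225°, 277 m): east 277 sin 225° = -195.87, north 277 cos 225° = -195.87
Net displacement: 1798.52 east, -163.40 north. Direction back to start is (-1798.52, 163.40): bearing = atan2(-1798.52, 163.40) mod 360° = 275.19° ≈ 275°.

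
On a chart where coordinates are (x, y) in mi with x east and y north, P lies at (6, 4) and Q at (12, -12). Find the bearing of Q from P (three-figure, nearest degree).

159°

Δeast = 12 − 6 = 6.00; Δnorth = -12 − 4 = -16.00.
Bearing = atan2(Δeast, Δnorth) mod 360° = 159.44° ≈ 159°.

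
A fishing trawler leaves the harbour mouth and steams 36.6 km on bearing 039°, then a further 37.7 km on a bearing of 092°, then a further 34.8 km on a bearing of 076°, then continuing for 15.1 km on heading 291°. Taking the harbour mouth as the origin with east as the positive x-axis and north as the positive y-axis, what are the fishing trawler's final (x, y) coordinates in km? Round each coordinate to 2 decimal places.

Leg 1 (039°, 36.6 km): east 36.6 sin 39° = 23.03, north 36.6 cos 39° = 28.44
Leg 2 (092°, 37.7 km): east 37.7 sin 92° = 37.68, north 37.7 cos 92° = -1.32
Leg 3 (076°, 34.8 km): east 34.8 sin 76° = 33.77, north 34.8 cos 76° = 8.42
Leg 4 (291°, 15.1 km): east 15.1 sin 291° = -14.10, north 15.1 cos 291° = 5.41
Summing: 80.38 km east, 40.96 km north → (80.38, 40.96).

(80.38, 40.96)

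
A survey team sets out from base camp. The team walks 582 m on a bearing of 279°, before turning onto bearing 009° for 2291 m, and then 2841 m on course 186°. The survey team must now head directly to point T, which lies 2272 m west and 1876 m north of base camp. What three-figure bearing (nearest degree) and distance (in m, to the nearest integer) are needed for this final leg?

Leg 1 (279°, 582 m): east 582 sin 279° = -574.83, north 582 cos 279° = 91.04
Leg 2 (009°, 2291 m): east 2291 sin 9° = 358.39, north 2291 cos 9° = 2262.79
Leg 3 (186°, 2841 m): east 2841 sin 186° = -296.97, north 2841 cos 186° = -2825.44
Current position: (-513.41, -471.60). Target: (-2272, 1876). Remaining: Δeast = -1758.59, Δnorth = 2347.60.
Bearing = atan2(-1758.59, 2347.60) mod 360° = 323.16°; distance = √((-1758.59)² + (2347.60)²) = 2933.234 m.

323°, 2933 m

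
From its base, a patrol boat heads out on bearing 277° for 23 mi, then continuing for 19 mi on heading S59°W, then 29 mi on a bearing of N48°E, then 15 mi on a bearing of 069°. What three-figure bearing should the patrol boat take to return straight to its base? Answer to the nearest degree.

169°

Leg 1 (277°, 23 mi): east 23 sin 277° = -22.83, north 23 cos 277° = 2.80
Leg 2 (S59°W, 19 mi): east 19 sin 239° = -16.29, north 19 cos 239° = -9.79
Leg 3 (N48°E, 29 mi): east 29 sin 48° = 21.55, north 29 cos 48° = 19.40
Leg 4 (069°, 15 mi): east 15 sin 69° = 14.00, north 15 cos 69° = 5.38
Net displacement: -3.56 east, 17.80 north. Direction back to start is (3.56, -17.80): bearing = atan2(3.56, -17.80) mod 360° = 168.69° ≈ 169°.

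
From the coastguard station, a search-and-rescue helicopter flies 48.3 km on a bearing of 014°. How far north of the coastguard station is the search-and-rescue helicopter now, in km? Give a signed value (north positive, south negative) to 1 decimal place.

46.9 km

Leg 1 (014°, 48.3 km): east 48.3 sin 14° = 11.68, north 48.3 cos 14° = 46.87
Net north component: 46.87 km.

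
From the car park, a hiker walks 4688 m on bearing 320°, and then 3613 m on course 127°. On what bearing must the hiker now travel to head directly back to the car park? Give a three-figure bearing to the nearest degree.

Leg 1 (320°, 4688 m): east 4688 sin 320° = -3013.39, north 4688 cos 320° = 3591.22
Leg 2 (127°, 3613 m): east 3613 sin 127° = 2885.47, north 3613 cos 127° = -2174.36
Net displacement: -127.92 east, 1416.86 north. Direction back to start is (127.92, -1416.86): bearing = atan2(127.92, -1416.86) mod 360° = 174.84° ≈ 175°.

175°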